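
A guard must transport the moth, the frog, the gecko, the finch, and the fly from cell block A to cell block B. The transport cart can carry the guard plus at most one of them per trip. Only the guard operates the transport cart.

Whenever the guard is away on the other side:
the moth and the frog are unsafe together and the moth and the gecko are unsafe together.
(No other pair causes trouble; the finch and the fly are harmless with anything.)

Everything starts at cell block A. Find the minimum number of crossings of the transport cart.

Counting alone: the guard can take at most 1 across per trip to cell block B, so moving all 5 needs at least 5 loaded trips out, with a return between consecutive ones — at least 9 crossings.
The safety rule pushes this higher. Following every safe sequence of crossings, the most of the 5 that can be at cell block B as the transport cart arrives there on crossing 9 is 4 — never all 5.
So no plan with fewer than 11 crossings exists, and this one achieves 11:
1. Guard goes to cell block B with the moth.  [cell block A: the finch, the fly, the frog, the gecko | cell block B: the moth]
2. Guard goes back to cell block A alone.  [cell block A: the finch, the fly, the frog, the gecko | cell block B: the moth]
3. Guard goes to cell block B with the frog.  [cell block A: the finch, the fly, the gecko | cell block B: the frog, the moth]
4. Guard goes back to cell block A with the moth.  [cell block A: the finch, the fly, the gecko, the moth | cell block B: the frog]
5. Guard goes to cell block B with the gecko.  [cell block A: the finch, the fly, the moth | cell block B: the frog, the gecko]
6. Guard goes back to cell block A alone.  [cell block A: the finch, the fly, the moth | cell block B: the frog, the gecko]
7. Guard goes to cell block B with the finch.  [cell block A: the fly, the moth | cell block B: the finch, the frog, the gecko]
8. Guard goes back to cell block A alone.  [cell block A: the fly, the moth | cell block B: the finch, the frog, the gecko]
9. Guard goes to cell block B with the fly.  [cell block A: the moth | cell block B: the finch, the fly, the frog, the gecko]
10. Guard goes back to cell block A alone.  [cell block A: the moth | cell block B: the finch, the fly, the frog, the gecko]
11. Guard goes to cell block B with the moth.  [cell block A: — | cell block B: the finch, the fly, the frog, the gecko, the moth]

11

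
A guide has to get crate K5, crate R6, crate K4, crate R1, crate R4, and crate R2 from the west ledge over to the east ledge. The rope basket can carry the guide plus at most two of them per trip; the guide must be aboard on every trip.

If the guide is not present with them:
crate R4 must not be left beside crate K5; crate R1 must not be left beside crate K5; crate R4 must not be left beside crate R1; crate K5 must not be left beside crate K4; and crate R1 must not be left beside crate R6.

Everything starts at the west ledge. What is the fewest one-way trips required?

9

Counting alone: the guide can take at most 2 across per trip to the east ledge, so moving all 6 needs at least 3 loaded trips out, with a return between consecutive ones — at least 5 crossings.
The safety rule pushes this higher. Following every safe sequence of crossings, the most of the 6 that can be at the east ledge as the rope basket arrives there on crossings 5, 7 is 4, 5 respectively — never all 6.
So no plan with fewer than 9 crossings exists, and this one achieves 9:
1. Guide goes to the east ledge with crate K5 and crate R1.  [the west ledge: crate K4, crate R2, crate R4, crate R6 | the east ledge: crate K5, crate R1]
2. Guide goes back to the west ledge with crate K5.  [the west ledge: crate K4, crate K5, crate R2, crate R4, crate R6 | the east ledge: crate R1]
3. Guide goes to the east ledge with crate K5 and crate R6.  [the west ledge: crate K4, crate R2, crate R4 | the east ledge: crate K5, crate R1, crate R6]
4. Guide goes back to the west ledge with crate R1.  [the west ledge: crate K4, crate R1, crate R2, crate R4 | the east ledge: crate K5, crate R6]
5. Guide goes to the east ledge with crate K4 and crate R4.  [the west ledge: crate R1, crate R2 | the east ledge: crate K4, crate K5, crate R4, crate R6]
6. Guide goes back to the west ledge with crate K5.  [the west ledge: crate K5, crate R1, crate R2 | the east ledge: crate K4, crate R4, crate R6]
7. Guide goes to the east ledge with crate K5 and crate R2.  [the west ledge: crate R1 | the east ledge: crate K4, crate K5, crate R2, crate R4, crate R6]
8. Guide goes back to the west ledge with crate K5.  [the west ledge: crate K5, crate R1 | the east ledge: crate K4, crate R2, crate R4, crate R6]
9. Guide goes to the east ledge with crate K5 and crate R1.  [the west ledge: — | the east ledge: crate K4, crate K5, crate R1, crate R2, crate R4, crate R6]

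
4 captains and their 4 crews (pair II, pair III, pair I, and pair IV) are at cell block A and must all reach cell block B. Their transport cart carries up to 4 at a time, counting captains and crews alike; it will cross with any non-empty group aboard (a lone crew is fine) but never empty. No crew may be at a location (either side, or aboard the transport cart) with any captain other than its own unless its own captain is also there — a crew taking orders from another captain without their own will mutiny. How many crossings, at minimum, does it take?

5

Counting alone: each trip to cell block B takes at most 4 across and each return brings at least 1 back, so after t trips out (and t−1 returns) at most 4t − (t−1) of the 8 are across; that first reaches 8 at t = 3, so at least 5 crossings are needed.
The plan below uses exactly 5 crossings, so it is optimal:
1. captain II and crew II cross → cell block B.
2. captain II crosses ← cell block A.
3. captain I, captain II, captain III, and captain IV cross → cell block B.
4. crew II crosses ← cell block A.
5. crew I, crew II, crew III, and crew IV cross → cell block B.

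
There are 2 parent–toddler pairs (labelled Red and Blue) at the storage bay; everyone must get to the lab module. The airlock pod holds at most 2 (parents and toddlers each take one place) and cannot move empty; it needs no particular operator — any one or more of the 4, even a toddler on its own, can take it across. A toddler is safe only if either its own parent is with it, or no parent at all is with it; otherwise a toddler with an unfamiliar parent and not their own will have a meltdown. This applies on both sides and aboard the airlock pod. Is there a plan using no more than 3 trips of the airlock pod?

Counting alone: each trip to the lab module takes at most 2 across and each return brings at least 1 back, so after t trips out (and t−1 returns) at most 2t − (t−1) of the 4 are across; that first reaches 4 at t = 3, so at least 5 crossings are needed.
Since 3 < 5, 3 crossings cannot be enough. (The shortest complete plan in fact takes 5:)
1. parent Red and toddler Red cross → the lab module.
2. parent Red crosses ← the storage bay.
3. parent Blue and parent Red cross → the lab module.
4. parent Blue crosses ← the storage bay.
5. parent Blue and toddler Blue cross → the lab module.

No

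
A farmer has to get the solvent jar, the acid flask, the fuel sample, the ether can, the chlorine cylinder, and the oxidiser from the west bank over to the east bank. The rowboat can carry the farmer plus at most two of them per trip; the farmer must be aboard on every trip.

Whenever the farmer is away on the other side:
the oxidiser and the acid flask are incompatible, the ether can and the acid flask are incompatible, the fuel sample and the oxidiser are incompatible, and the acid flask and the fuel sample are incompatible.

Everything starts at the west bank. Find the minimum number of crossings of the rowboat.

9

Counting alone: the farmer can take at most 2 across per trip to the east bank, so moving all 6 needs at least 3 loaded trips out, with a return between consecutive ones — at least 5 crossings.
The safety rule pushes this higher. Following every safe sequence of crossings, the most of the 6 that can be at the east bank as the rowboat arrives there on crossings 5, 7 is 4, 5 respectively — never all 6.
So no plan with fewer than 9 crossings exists, and this one achieves 9:
1. Farmer goes to the east bank with the acid flask and the fuel sample.  [the west bank: the chlorine cylinder, the ether can, the oxidiser, the solvent jar | the east bank: the acid flask, the fuel sample]
2. Farmer goes back to the west bank with the acid flask.  [the west bank: the acid flask, the chlorine cylinder, the ether can, the oxidiser, the solvent jar | the east bank: the fuel sample]
3. Farmer goes to the east bank with the acid flask and the solvent jar.  [the west bank: the chlorine cylinder, the ether can, the oxidiser | the east bank: the acid flask, the fuel sample, the solvent jar]
4. Farmer goes back to the west bank with the acid flask.  [the west bank: the acid flask, the chlorine cylinder, the ether can, the oxidiser | the east bank: the fuel sample, the solvent jar]
5. Farmer goes to the east bank with the acid flask and the ether can.  [the west bank: the chlorine cylinder, the oxidiser | the east bank: the acid flask, the ether can, the fuel sample, the solvent jar]
6. Farmer goes back to the west bank with the acid flask.  [the west bank: the acid flask, the chlorine cylinder, the oxidiser | the east bank: the ether can, the fuel sample, the solvent jar]
7. Farmer goes to the east bank with the acid flask and the chlorine cylinder.  [the west bank: the oxidiser | the east bank: the acid flask, the chlorine cylinder, the ether can, the fuel sample, the solvent jar]
8. Farmer goes back to the west bank with the acid flask.  [the west bank: the acid flask, the oxidiser | the east bank: the chlorine cylinder, the ether can, the fuel sample, the solvent jar]
9. Farmer goes to the east bank with the acid flask and the oxidiser.  [the west bank: — | the east bank: the acid flask, the chlorine cylinder, the ether can, the fuel sample, the oxidiser, the solvent jar]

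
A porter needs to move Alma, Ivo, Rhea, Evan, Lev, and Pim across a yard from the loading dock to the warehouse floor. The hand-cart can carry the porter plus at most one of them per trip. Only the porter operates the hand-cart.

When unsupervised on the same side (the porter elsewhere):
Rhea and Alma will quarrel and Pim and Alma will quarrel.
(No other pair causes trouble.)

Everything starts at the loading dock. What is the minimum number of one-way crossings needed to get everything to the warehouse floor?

13

Counting alone: the porter can take at most 1 across per trip to the warehouse floor, so moving all 6 needs at least 6 loaded trips out, with a return between consecutive ones — at least 11 crossings.
The safety rule pushes this higher. Following every safe sequence of crossings, the most of the 6 that can be at the warehouse floor as the hand-cart arrives there on crossing 11 is 5 — never all 6.
So no plan with fewer than 13 crossings exists, and this one achieves 13:
1. Porter goes to the warehouse floor with Alma.
2. Porter goes back to the loading dock alone.
3. Porter goes to the warehouse floor with Ivo.
4. Porter goes back to the loading dock alone.
5. Porter goes to the warehouse floor with Rhea.
6. Porter goes back to the loading dock with Alma.
7. Porter goes to the warehouse floor with Pim.
8. Porter goes back to the loading dock alone.
9. Porter goes to the warehouse floor with Evan.
10. Porter goes back to the loading dock alone.
11. Porter goes to the warehouse floor with Lev.
12. Porter goes back to the loading dock alone.
13. Porter goes to the warehouse floor with Alma.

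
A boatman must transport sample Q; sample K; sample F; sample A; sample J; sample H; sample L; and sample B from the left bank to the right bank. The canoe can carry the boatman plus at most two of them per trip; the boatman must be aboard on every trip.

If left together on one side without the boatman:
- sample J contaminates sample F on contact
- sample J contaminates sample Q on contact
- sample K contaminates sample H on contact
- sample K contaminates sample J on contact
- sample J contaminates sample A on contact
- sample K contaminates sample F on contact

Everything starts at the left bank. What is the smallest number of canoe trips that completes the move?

13

Counting alone: the boatman can take at most 2 across per trip to the right bank, so moving all 8 needs at least 4 loaded trips out, with a return between consecutive ones — at least 7 crossings.
The safety rule pushes this higher. Following every safe sequence of crossings, the most of the 8 that can be at the right bank as the canoe arrives there on crossings 7, 9, 11 is 5, 6, 7 respectively — never all 8.
So no plan with fewer than 13 crossings exists, and this one achieves 13:
1. Boatman goes to the right bank with sample J and sample K.
2. Boatman goes back to the left bank with sample K.
3. Boatman goes to the right bank with sample K and sample Q.
4. Boatman goes back to the left bank with sample J.
5. Boatman goes to the right bank with sample A and sample F.
6. Boatman goes back to the left bank with sample K.
7. Boatman goes to the right bank with sample H and sample K.
8. Boatman goes back to the left bank with sample K.
9. Boatman goes to the right bank with sample K and sample L.
10. Boatman goes back to the left bank with sample K.
11. Boatman goes to the right bank with sample B and sample K.
12. Boatman goes back to the left bank with sample K.
13. Boatman goes to the right bank with sample J and sample K.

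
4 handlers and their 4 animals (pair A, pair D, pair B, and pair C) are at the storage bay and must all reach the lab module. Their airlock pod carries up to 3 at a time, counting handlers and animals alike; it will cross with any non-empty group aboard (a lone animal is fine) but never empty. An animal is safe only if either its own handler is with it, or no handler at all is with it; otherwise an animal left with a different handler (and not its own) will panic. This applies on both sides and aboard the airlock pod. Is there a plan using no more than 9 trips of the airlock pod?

Yes — this plan uses 9 crossings (≤ 9):
1. animal A and handler A cross → the lab module.
2. handler A crosses ← the storage bay.
3. animal D, handler A, and handler D cross → the lab module.
4. animal A and handler A cross ← the storage bay.
5. handler A, handler B, and handler C cross → the lab module.
6. animal D crosses ← the storage bay.
7. animal A and animal D cross → the lab module.
8. animal A crosses ← the storage bay.
9. animal A, animal B, and animal C cross → the lab module.

Yes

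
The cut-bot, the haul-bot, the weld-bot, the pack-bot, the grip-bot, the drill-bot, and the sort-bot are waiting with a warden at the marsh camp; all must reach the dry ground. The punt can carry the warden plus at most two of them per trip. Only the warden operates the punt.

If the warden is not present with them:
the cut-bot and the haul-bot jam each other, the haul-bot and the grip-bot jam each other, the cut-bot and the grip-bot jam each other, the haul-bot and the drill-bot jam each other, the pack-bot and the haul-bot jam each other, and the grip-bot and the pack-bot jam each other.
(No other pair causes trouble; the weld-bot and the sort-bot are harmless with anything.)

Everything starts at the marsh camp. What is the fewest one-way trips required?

11

Counting alone: the warden can take at most 2 across per trip to the dry ground, so moving all 7 needs at least 4 loaded trips out, with a return between consecutive ones — at least 7 crossings.
The safety rule pushes this higher. Following every safe sequence of crossings, the most of the 7 that can be at the dry ground as the punt arrives there on crossings 7, 9 is 5, 6 respectively — never all 7.
So no plan with fewer than 11 crossings exists, and this one achieves 11:
1. Warden goes to the dry ground with the grip-bot and the haul-bot.
2. Warden goes back to the marsh camp with the haul-bot.
3. Warden goes to the dry ground with the haul-bot and the weld-bot.
4. Warden goes back to the marsh camp with the haul-bot.
5. Warden goes to the dry ground with the drill-bot and the haul-bot.
6. Warden goes back to the marsh camp with the haul-bot.
7. Warden goes to the dry ground with the cut-bot and the pack-bot.
8. Warden goes back to the marsh camp with the grip-bot.
9. Warden goes to the dry ground with the haul-bot and the sort-bot.
10. Warden goes back to the marsh camp with the haul-bot.
11. Warden goes to the dry ground with the grip-bot and the haul-bot.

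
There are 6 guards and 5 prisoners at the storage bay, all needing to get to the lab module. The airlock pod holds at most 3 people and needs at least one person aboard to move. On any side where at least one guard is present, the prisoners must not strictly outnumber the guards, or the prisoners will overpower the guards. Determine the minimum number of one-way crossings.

9

Counting alone: each trip to the lab module takes at most 3 across and each return brings at least 1 back, so after t trips out (and t−1 returns) at most 3t − (t−1) of the 11 are across; that first reaches 11 at t = 5, so at least 9 crossings are needed.
The plan below uses exactly 9 crossings, so it is optimal:
1. 3 prisoners → the lab module.  (the storage bay: 6G 2P; the lab module: 0G 3P)
2. 1 prisoner ← the storage bay.  (the storage bay: 6G 3P; the lab module: 0G 2P)
3. 3 guards → the lab module.  (the storage bay: 3G 3P; the lab module: 3G 2P)
4. 1 guard ← the storage bay.  (the storage bay: 4G 3P; the lab module: 2G 2P)
5. 2 guards and 1 prisoner → the lab module.  (the storage bay: 2G 2P; the lab module: 4G 3P)
6. 1 guard ← the storage bay.  (the storage bay: 3G 2P; the lab module: 3G 3P)
7. 2 guards and 1 prisoner → the lab module.  (the storage bay: 1G 1P; the lab module: 5G 4P)
8. 1 guard ← the storage bay.  (the storage bay: 2G 1P; the lab module: 4G 4P)
9. 2 guards and 1 prisoner → the lab module.  (the storage bay: 0G 0P; the lab module: 6G 5P)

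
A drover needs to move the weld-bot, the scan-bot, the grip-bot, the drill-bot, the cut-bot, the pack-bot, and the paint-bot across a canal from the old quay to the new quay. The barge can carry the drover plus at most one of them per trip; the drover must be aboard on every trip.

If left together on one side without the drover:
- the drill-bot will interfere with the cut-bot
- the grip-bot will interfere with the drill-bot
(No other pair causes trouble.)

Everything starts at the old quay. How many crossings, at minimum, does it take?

15

Counting alone: the drover can take at most 1 across per trip to the new quay, so moving all 7 needs at least 7 loaded trips out, with a return between consecutive ones — at least 13 crossings.
The safety rule pushes this higher. Following every safe sequence of crossings, the most of the 7 that can be at the new quay as the barge arrives there on crossing 13 is 6 — never all 7.
So no plan with fewer than 15 crossings exists, and this one achieves 15:
1. Drover goes to the new quay with the drill-bot.
2. Drover goes back to the old quay alone.
3. Drover goes to the new quay with the weld-bot.
4. Drover goes back to the old quay alone.
5. Drover goes to the new quay with the scan-bot.
6. Drover goes back to the old quay alone.
7. Drover goes to the new quay with the grip-bot.
8. Drover goes back to the old quay with the drill-bot.
9. Drover goes to the new quay with the cut-bot.
10. Drover goes back to the old quay alone.
11. Drover goes to the new quay with the pack-bot.
12. Drover goes back to the old quay alone.
13. Drover goes to the new quay with the paint-bot.
14. Drover goes back to the old quay alone.
15. Drover goes to the new quay with the drill-bot.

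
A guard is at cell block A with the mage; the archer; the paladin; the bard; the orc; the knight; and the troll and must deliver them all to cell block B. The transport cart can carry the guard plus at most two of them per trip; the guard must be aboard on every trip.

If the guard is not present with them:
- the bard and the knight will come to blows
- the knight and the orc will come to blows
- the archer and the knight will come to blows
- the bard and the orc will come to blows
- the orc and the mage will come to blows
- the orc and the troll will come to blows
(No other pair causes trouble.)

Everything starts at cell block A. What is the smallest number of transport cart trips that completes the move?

Counting alone: the guard can take at most 2 across per trip to cell block B, so moving all 7 needs at least 4 loaded trips out, with a return between consecutive ones — at least 7 crossings.
The safety rule pushes this higher. Following every safe sequence of crossings, the most of the 7 that can be at cell block B as the transport cart arrives there on crossings 7, 9 is 5, 6 respectively — never all 7.
So no plan with fewer than 11 crossings exists, and this one achieves 11:
1. Guard goes to cell block B with the knight and the orc.
2. Guard goes back to cell block A with the orc.
3. Guard goes to cell block B with the mage and the orc.
4. Guard goes back to cell block A with the orc.
5. Guard goes to cell block B with the orc and the paladin.
6. Guard goes back to cell block A with the orc.
7. Guard goes to cell block B with the bard and the troll.
8. Guard goes back to cell block A with the bard.
9. Guard goes to cell block B with the archer and the bard.
10. Guard goes back to cell block A with the knight.
11. Guard goes to cell block B with the knight and the orc.

11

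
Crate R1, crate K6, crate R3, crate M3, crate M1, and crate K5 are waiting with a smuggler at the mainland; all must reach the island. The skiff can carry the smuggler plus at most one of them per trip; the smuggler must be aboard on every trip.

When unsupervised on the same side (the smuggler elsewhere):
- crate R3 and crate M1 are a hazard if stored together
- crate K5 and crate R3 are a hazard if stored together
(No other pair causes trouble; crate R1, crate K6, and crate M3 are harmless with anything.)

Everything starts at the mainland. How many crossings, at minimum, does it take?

13

Counting alone: the smuggler can take at most 1 across per trip to the island, so moving all 6 needs at least 6 loaded trips out, with a return between consecutive ones — at least 11 crossings.
The safety rule pushes this higher. Following every safe sequence of crossings, the most of the 6 that can be at the island as the skiff arrives there on crossing 11 is 5 — never all 6.
So no plan with fewer than 13 crossings exists, and this one achieves 13:
1. Smuggler goes to the island with crate R3.  [the mainland: crate K5, crate K6, crate M1, crate M3, crate R1 | the island: crate R3]
2. Smuggler goes back to the mainland alone.  [the mainland: crate K5, crate K6, crate M1, crate M3, crate R1 | the island: crate R3]
3. Smuggler goes to the island with crate R1.  [the mainland: crate K5, crate K6, crate M1, crate M3 | the island: crate R1, crate R3]
4. Smuggler goes back to the mainland alone.  [the mainland: crate K5, crate K6, crate M1, crate M3 | the island: crate R1, crate R3]
5. Smuggler goes to the island with crate K6.  [the mainland: crate K5, crate M1, crate M3 | the island: crate K6, crate R1, crate R3]
6. Smuggler goes back to the mainland alone.  [the mainland: crate K5, crate M1, crate M3 | the island: crate K6, crate R1, crate R3]
7. Smuggler goes to the island with crate M3.  [the mainland: crate K5, crate M1 | the island: crate K6, crate M3, crate R1, crate R3]
8. Smuggler goes back to the mainland alone.  [the mainland: crate K5, crate M1 | the island: crate K6, crate M3, crate R1, crate R3]
9. Smuggler goes to the island with crate M1.  [the mainland: crate K5 | the island: crate K6, crate M1, crate M3, crate R1, crate R3]
10. Smuggler goes back to the mainland with crate R3.  [the mainland: crate K5, crate R3 | the island: crate K6, crate M1, crate M3, crate R1]
11. Smuggler goes to the island with crate K5.  [the mainland: crate R3 | the island: crate K5, crate K6, crate M1, crate M3, crate R1]
12. Smuggler goes back to the mainland alone.  [the mainland: crate R3 | the island: crate K5, crate K6, crate M1, crate M3, crate R1]
13. Smuggler goes to the island with crate R3.  [the mainland: — | the island: crate K5, crate K6, crate M1, crate M3, crate R1, crate R3]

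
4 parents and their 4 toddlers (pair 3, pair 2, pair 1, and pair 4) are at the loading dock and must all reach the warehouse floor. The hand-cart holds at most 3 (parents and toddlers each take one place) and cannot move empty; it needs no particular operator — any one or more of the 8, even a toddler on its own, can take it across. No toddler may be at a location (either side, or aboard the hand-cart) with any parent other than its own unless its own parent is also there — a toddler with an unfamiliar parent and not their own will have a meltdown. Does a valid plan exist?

1. parent 3 and toddler 3 cross → the warehouse floor.
2. parent 3 crosses ← the loading dock.
3. parent 2, parent 3, and toddler 2 cross → the warehouse floor.
4. parent 3 and toddler 3 cross ← the loading dock.
5. parent 1, parent 3, and parent 4 cross → the warehouse floor.
6. toddler 2 crosses ← the loading dock.
7. toddler 2 and toddler 3 cross → the warehouse floor.
8. toddler 3 crosses ← the loading dock.
9. toddler 1, toddler 3, and toddler 4 cross → the warehouse floor.

Yes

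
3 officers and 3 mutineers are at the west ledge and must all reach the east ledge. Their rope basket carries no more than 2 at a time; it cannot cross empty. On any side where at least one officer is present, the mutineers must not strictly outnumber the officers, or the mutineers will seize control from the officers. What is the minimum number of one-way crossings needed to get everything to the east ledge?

Counting alone: each trip to the east ledge takes at most 2 across and each return brings at least 1 back, so after t trips out (and t−1 returns) at most 2t − (t−1) of the 6 are across; that first reaches 6 at t = 5, so at least 9 crossings are needed.
The safety rule pushes this higher. Following every safe sequence of crossings, the most of the 6 that can be at the east ledge as the rope basket arrives there on crossing 9 is 5 — never all 6.
So no plan with fewer than 11 crossings exists, and this one achieves 11:
1. 2 mutineers → the east ledge.  (the west ledge: 3O 1M; the east ledge: 0O 2M)
2. 1 mutineer ← the west ledge.  (the west ledge: 3O 2M; the east ledge: 0O 1M)
3. 2 mutineers → the east ledge.  (the west ledge: 3O 0M; the east ledge: 0O 3M)
4. 1 mutineer ← the west ledge.  (the west ledge: 3O 1M; the east ledge: 0O 2M)
5. 2 officers → the east ledge.  (the west ledge: 1O 1M; the east ledge: 2O 2M)
6. 1 officer and 1 mutineer ← the west ledge.  (the west ledge: 2O 2M; the east ledge: 1O 1M)
7. 2 officers → the east ledge.  (the west ledge: 0O 2M; the east ledge: 3O 1M)
8. 1 mutineer ← the west ledge.  (the west ledge: 0O 3M; the east ledge: 3O 0M)
9. 2 mutineers → the east ledge.  (the west ledge: 0O 1M; the east ledge: 3O 2M)
10. 1 mutineer ← the west ledge.  (the west ledge: 0O 2M; the east ledge: 3O 1M)
11. 2 mutineers → the east ledge.  (the west ledge: 0O 0M; the east ledge: 3O 3M)

11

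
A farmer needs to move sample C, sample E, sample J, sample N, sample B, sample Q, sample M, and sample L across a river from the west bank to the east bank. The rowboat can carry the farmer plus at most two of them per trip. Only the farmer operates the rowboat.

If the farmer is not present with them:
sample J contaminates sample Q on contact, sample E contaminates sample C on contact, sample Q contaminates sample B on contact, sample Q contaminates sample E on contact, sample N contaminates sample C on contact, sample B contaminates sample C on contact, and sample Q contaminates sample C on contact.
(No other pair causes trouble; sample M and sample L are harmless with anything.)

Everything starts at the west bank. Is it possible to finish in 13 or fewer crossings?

Yes — this plan uses 13 crossings (≤ 13):
1. Farmer goes to the east bank with sample C and sample Q.
2. Farmer goes back to the west bank with sample C.
3. Farmer goes to the east bank with sample C and sample J.
4. Farmer goes back to the west bank with sample Q.
5. Farmer goes to the east bank with sample B and sample E.
6. Farmer goes back to the west bank with sample C.
7. Farmer goes to the east bank with sample C and sample N.
8. Farmer goes back to the west bank with sample C.
9. Farmer goes to the east bank with sample C and sample M.
10. Farmer goes back to the west bank with sample C.
11. Farmer goes to the east bank with sample C and sample L.
12. Farmer goes back to the west bank with sample C.
13. Farmer goes to the east bank with sample C and sample Q.

Yes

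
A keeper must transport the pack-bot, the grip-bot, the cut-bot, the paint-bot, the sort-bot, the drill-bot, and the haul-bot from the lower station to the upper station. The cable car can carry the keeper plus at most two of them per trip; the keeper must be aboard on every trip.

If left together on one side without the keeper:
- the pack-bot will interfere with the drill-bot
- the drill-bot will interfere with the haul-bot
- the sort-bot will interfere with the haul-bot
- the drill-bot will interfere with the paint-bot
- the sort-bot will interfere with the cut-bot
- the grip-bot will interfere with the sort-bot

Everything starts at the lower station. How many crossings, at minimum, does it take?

9

Counting alone: the keeper can take at most 2 across per trip to the upper station, so moving all 7 needs at least 4 loaded trips out, with a return between consecutive ones — at least 7 crossings.
The safety rule pushes this higher. Following every safe sequence of crossings, the most of the 7 that can be at the upper station as the cable car arrives there on crossing 7 is 6 — never all 7.
So no plan with fewer than 9 crossings exists, and this one achieves 9:
1. Keeper goes to the upper station with the drill-bot and the sort-bot.  [the lower station: the cut-bot, the grip-bot, the haul-bot, the pack-bot, the paint-bot | the upper station: the drill-bot, the sort-bot]
2. Keeper goes back to the lower station alone.  [the lower station: the cut-bot, the grip-bot, the haul-bot, the pack-bot, the paint-bot | the upper station: the drill-bot, the sort-bot]
3. Keeper goes to the upper station with the pack-bot.  [the lower station: the cut-bot, the grip-bot, the haul-bot, the paint-bot | the upper station: the drill-bot, the pack-bot, the sort-bot]
4. Keeper goes back to the lower station with the drill-bot.  [the lower station: the cut-bot, the drill-bot, the grip-bot, the haul-bot, the paint-bot | the upper station: the pack-bot, the sort-bot]
5. Keeper goes to the upper station with the haul-bot and the paint-bot.  [the lower station: the cut-bot, the drill-bot, the grip-bot | the upper station: the haul-bot, the pack-bot, the paint-bot, the sort-bot]
6. Keeper goes back to the lower station with the sort-bot.  [the lower station: the cut-bot, the drill-bot, the grip-bot, the sort-bot | the upper station: the haul-bot, the pack-bot, the paint-bot]
7. Keeper goes to the upper station with the cut-bot and the grip-bot.  [the lower station: the drill-bot, the sort-bot | the upper station: the cut-bot, the grip-bot, the haul-bot, the pack-bot, the paint-bot]
8. Keeper goes back to the lower station alone.  [the lower station: the drill-bot, the sort-bot | the upper station: the cut-bot, the grip-bot, the haul-bot, the pack-bot, the paint-bot]
9. Keeper goes to the upper station with the drill-bot and the sort-bot.  [the lower station: — | the upper station: the cut-bot, the drill-bot, the grip-bot, the haul-bot, the pack-bot, the paint-bot, the sort-bot]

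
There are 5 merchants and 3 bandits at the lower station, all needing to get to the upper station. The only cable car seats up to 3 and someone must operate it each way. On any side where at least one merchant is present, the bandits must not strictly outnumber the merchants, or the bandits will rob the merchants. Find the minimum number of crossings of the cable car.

Counting alone: each trip to the upper station takes at most 3 across and each return brings at least 1 back, so after t trips out (and t−1 returns) at most 3t − (t−1) of the 8 are across; that first reaches 8 at t = 4, so at least 7 crossings are needed.
The plan below uses exactly 7 crossings, so it is optimal:
1. 2 bandits → the upper station.  (the lower station: 5M 1B; the upper station: 0M 2B)
2. 1 bandit ← the lower station.  (the lower station: 5M 2B; the upper station: 0M 1B)
3. 2 merchants and 1 bandit → the upper station.  (the lower station: 3M 1B; the upper station: 2M 2B)
4. 1 bandit ← the lower station.  (the lower station: 3M 2B; the upper station: 2M 1B)
5. 1 merchant and 2 bandits → the upper station.  (the lower station: 2M 0B; the upper station: 3M 3B)
6. 1 bandit ← the lower station.  (the lower station: 2M 1B; the upper station: 3M 2B)
7. 2 merchants and 1 bandit → the upper station.  (the lower station: 0M 0B; the upper station: 5M 3B)

7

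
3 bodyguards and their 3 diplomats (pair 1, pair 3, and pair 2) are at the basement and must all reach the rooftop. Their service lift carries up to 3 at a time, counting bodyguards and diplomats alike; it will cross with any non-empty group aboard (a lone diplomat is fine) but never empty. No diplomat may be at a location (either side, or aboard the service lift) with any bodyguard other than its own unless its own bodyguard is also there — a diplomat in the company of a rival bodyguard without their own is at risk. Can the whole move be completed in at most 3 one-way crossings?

Counting alone: each trip to the rooftop takes at most 3 across and each return brings at least 1 back, so after t trips out (and t−1 returns) at most 3t − (t−1) of the 6 are across; that first reaches 6 at t = 3, so at least 5 crossings are needed.
Since 3 < 5, 3 crossings cannot be enough. (The shortest complete plan in fact takes 5:)
1. bodyguard 1 and diplomat 1 cross → the rooftop.
2. bodyguard 1 crosses ← the basement.
3. bodyguard 1, bodyguard 2, and bodyguard 3 cross → the rooftop.
4. diplomat 1 crosses ← the basement.
5. diplomat 1, diplomat 2, and diplomat 3 cross → the rooftop.

No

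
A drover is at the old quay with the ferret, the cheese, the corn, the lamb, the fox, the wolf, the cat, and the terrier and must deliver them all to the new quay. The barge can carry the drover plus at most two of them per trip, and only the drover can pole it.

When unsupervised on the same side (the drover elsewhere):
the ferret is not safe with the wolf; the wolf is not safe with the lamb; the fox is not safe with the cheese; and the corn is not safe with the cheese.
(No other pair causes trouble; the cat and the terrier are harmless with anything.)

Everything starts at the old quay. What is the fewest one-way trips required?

9

Counting alone: the drover can take at most 2 across per trip to the new quay, so moving all 8 needs at least 4 loaded trips out, with a return between consecutive ones — at least 7 crossings.
The safety rule pushes this higher. Following every safe sequence of crossings, the most of the 8 that can be at the new quay as the barge arrives there on crossing 7 is 7 — never all 8.
So no plan with fewer than 9 crossings exists, and this one achieves 9:
1. Drover goes to the new quay with the cheese and the wolf.  [the old quay: the cat, the corn, the ferret, the fox, the lamb, the terrier | the new quay: the cheese, the wolf]
2. Drover goes back to the old quay alone.  [the old quay: the cat, the corn, the ferret, the fox, the lamb, the terrier | the new quay: the cheese, the wolf]
3. Drover goes to the new quay with the corn and the ferret.  [the old quay: the cat, the fox, the lamb, the terrier | the new quay: the cheese, the corn, the ferret, the wolf]
4. Drover goes back to the old quay with the cheese and the wolf.  [the old quay: the cat, the cheese, the fox, the lamb, the terrier, the wolf | the new quay: the corn, the ferret]
5. Drover goes to the new quay with the fox and the lamb.  [the old quay: the cat, the cheese, the terrier, the wolf | the new quay: the corn, the ferret, the fox, the lamb]
6. Drover goes back to the old quay alone.  [the old quay: the cat, the cheese, the terrier, the wolf | the new quay: the corn, the ferret, the fox, the lamb]
7. Drover goes to the new quay with the cat and the terrier.  [the old quay: the cheese, the wolf | the new quay: the cat, the corn, the ferret, the fox, the lamb, the terrier]
8. Drover goes back to the old quay alone.  [the old quay: the cheese, the wolf | the new quay: the cat, the corn, the ferret, the fox, the lamb, the terrier]
9. Drover goes to the new quay with the cheese and the wolf.  [the old quay: — | the new quay: the cat, the cheese, the corn, the ferret, the fox, the lamb, the terrier, the wolf]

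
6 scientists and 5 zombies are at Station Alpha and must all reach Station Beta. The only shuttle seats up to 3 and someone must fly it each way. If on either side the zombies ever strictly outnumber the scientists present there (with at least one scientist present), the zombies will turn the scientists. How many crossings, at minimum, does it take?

9

Counting alone: each trip to Station Beta takes at most 3 across and each return brings at least 1 back, so after t trips out (and t−1 returns) at most 3t − (t−1) of the 11 are across; that first reaches 11 at t = 5, so at least 9 crossings are needed.
The plan below uses exactly 9 crossings, so it is optimal:
1. 3 zombies → Station Beta.  (Station Alpha: 6S 2Z; Station Beta: 0S 3Z)
2. 1 zombie ← Station Alpha.  (Station Alpha: 6S 3Z; Station Beta: 0S 2Z)
3. 3 scientists → Station Beta.  (Station Alpha: 3S 3Z; Station Beta: 3S 2Z)
4. 1 scientist ← Station Alpha.  (Station Alpha: 4S 3Z; Station Beta: 2S 2Z)
5. 2 scientists and 1 zombie → Station Beta.  (Station Alpha: 2S 2Z; Station Beta: 4S 3Z)
6. 1 scientist ← Station Alpha.  (Station Alpha: 3S 2Z; Station Beta: 3S 3Z)
7. 2 scientists and 1 zombie → Station Beta.  (Station Alpha: 1S 1Z; Station Beta: 5S 4Z)
8. 1 scientist ← Station Alpha.  (Station Alpha: 2S 1Z; Station Beta: 4S 4Z)
9. 2 scientists and 1 zombie → Station Beta.  (Station Alpha: 0S 0Z; Station Beta: 6S 5Z)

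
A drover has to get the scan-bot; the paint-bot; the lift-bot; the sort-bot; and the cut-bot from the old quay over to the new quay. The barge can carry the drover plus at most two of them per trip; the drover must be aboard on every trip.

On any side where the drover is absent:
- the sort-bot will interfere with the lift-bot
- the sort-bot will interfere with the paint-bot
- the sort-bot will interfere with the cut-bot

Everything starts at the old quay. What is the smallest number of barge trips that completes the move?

5

Counting alone: the drover can take at most 2 across per trip to the new quay, so moving all 5 needs at least 3 loaded trips out, with a return between consecutive ones — at least 5 crossings.
The plan below uses exactly 5 crossings, so it is optimal:
1. Drover goes to the new quay with the scan-bot and the sort-bot.  [the old quay: the cut-bot, the lift-bot, the paint-bot | the new quay: the scan-bot, the sort-bot]
2. Drover goes back to the old quay alone.  [the old quay: the cut-bot, the lift-bot, the paint-bot | the new quay: the scan-bot, the sort-bot]
3. Drover goes to the new quay with the lift-bot and the paint-bot.  [the old quay: the cut-bot | the new quay: the lift-bot, the paint-bot, the scan-bot, the sort-bot]
4. Drover goes back to the old quay with the sort-bot.  [the old quay: the cut-bot, the sort-bot | the new quay: the lift-bot, the paint-bot, the scan-bot]
5. Drover goes to the new quay with the cut-bot and the sort-bot.  [the old quay: — | the new quay: the cut-bot, the lift-bot, the paint-bot, the scan-bot, the sort-bot]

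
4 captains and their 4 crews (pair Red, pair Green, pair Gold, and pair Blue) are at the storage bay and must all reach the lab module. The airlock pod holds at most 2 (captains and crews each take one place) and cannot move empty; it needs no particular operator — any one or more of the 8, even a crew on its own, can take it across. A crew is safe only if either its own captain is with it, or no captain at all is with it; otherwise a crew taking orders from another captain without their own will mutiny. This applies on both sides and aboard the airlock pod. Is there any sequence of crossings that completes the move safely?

No

Following every safe sequence of crossings from the start, the most of the 8 that can be at the lab module as the airlock pod arrives there on crossings 1, 3, 5 is 2, 3, 4 respectively; the best ever achieved is 4 of 8.
From crossing 7 on, no configuration arises that was not already reachable earlier: only 44 distinct safe configurations (who is on which side, and where the airlock pod is) can ever be reached, none of them has everyone across, and every continuation just revisits them. So no valid plan exists.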